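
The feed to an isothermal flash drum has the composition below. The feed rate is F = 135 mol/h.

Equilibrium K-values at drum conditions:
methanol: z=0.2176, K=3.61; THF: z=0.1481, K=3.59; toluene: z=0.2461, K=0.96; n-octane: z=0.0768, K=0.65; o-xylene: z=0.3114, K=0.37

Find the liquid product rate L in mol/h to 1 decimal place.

Rachford–Rice: g(ψ) = Σ zᵢ(Kᵢ−1)/(1+ψ(Kᵢ−1)) = 0.
Check two-phase: ΣzᵢKᵢ = 1.7186 > 1 and Σzᵢ/Kᵢ = 1.3177 > 1, so g(0) = 0.7186 > 0 and g(1) = -0.3177 < 0.
Newton–Raphson from ψ = 0.67:
  ψ = 0.6700: g = -0.03785, g' = -0.7155 → ψ = 0.6171
  ψ = 0.6171: g = -0.00017, g' = -0.7112 → ψ = 0.6169
Converged at ψ = 0.6169.
Then V = ψ·F = 0.6169·135 = 83.3 mol/h and L = F − V = 51.7 mol/h.

L = 51.7 mol/h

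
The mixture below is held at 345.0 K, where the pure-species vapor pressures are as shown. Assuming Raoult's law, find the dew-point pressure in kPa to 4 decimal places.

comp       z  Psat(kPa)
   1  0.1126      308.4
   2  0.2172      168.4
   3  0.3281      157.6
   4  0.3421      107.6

Pdew = 144.5898 kPa

At the dew point ψ → 1, so Σzᵢ/Kᵢ = 1 with Kᵢ = Pᵢˢᵃᵗ/P ⇒ 1/P = Σzᵢ/Pᵢˢᵃᵗ.
1/P = 0.1126/308.4 + 0.2172/168.4 + 0.3281/157.6 + 0.3421/107.6 = 0.0069161 ⇒ P = 144.5898 kPa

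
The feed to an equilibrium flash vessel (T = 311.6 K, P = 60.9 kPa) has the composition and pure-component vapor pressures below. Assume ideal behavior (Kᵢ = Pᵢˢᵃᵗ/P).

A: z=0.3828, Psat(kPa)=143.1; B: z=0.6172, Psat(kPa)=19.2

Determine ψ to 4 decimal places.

Raoult's law: Kᵢ = Pᵢˢᵃᵗ/P = Pᵢˢᵃᵗ/60.9.
  K_A = 143.1/60.9 = 2.349754, K_B = 19.2/60.9 = 0.315271
Material balance + equilibrium reduce to Σ zᵢ(Kᵢ−1)/(1+ψ(Kᵢ−1)) = 0.
g(0) = ΣzᵢKᵢ − 1 = 0.0941 and g(1) = 1 − Σzᵢ/Kᵢ = -1.1206, so a root lies in (0, 1).
Binary case is linear: z₁(K₁−1)(1+ψ(K₂−1)) + z₂(K₂−1)(1+ψ(K₁−1)) = 0
⇒ ψ = [z₁(K₁−1)+z₂(K₂−1)] / [−(K₁−1)(K₂−1)] = 0.09407/0.92422 = 0.1018

ψ = 0.1018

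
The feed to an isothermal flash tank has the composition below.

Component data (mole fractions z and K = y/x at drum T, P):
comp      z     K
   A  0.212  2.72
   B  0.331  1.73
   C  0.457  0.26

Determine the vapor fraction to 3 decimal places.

Let ψ = V/F and solve Σ zᵢ(Kᵢ−1)/(1+ψ(Kᵢ−1)) = 0.
Check two-phase: ΣzᵢKᵢ = 1.268 > 1 and Σzᵢ/Kᵢ = 2.027 > 1, so g(0) = 0.268 > 0 and g(1) = -1.027 < 0.
Newton–Raphson from ψ = 0.5:
  ψ = 0.500: g = -0.1637, g' = -0.906 → ψ = 0.319
  ψ = 0.319: g = -0.0115, g' = -0.806 → ψ = 0.305
Converged at ψ = 0.305.

ψ = 0.305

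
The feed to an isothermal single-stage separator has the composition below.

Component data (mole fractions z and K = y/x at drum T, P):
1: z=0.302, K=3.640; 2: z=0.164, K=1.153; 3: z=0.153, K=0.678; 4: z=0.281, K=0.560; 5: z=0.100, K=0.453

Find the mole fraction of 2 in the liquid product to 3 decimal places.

Rachford–Rice: g(β) = Σ zᵢ(Kᵢ−1)/(1+β(Kᵢ−1)) = 0.
g(0) = ΣzᵢKᵢ − 1 = 0.595 and g(1) = 1 − Σzᵢ/Kᵢ = -0.173, so a root lies in (0, 1).
Newton iteration, β⁰ = 0.45:
  β = 0.450: g = 0.1035, g' = -0.602 → β = 0.622
  β = 0.622: g = 0.0099, g' = -0.501 → β = 0.642
Converged at β = 0.642.
Compositions from xᵢ = zᵢ/(1+β(Kᵢ−1)), yᵢ = Kᵢxᵢ:
  1: x = 0.112, y = 0.408
  2: x = 0.149, y = 0.172
  3: x = 0.193, y = 0.131
  4: x = 0.392, y = 0.219
  5: x = 0.154, y = 0.070

x_2 = 0.149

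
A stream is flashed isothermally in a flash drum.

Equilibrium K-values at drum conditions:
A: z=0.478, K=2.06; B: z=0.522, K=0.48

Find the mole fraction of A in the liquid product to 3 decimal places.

x_A = 0.329

Rachford–Rice: g(ψ) = Σ zᵢ(Kᵢ−1)/(1+ψ(Kᵢ−1)) = 0.
g(0) = ΣzᵢKᵢ − 1 = 0.235 and g(1) = 1 − Σzᵢ/Kᵢ = -0.320, so a root lies in (0, 1).
Newton iteration, ψ⁰ = 0.5:
  ψ = 0.500: g = -0.0356, g' = -0.487 → ψ = 0.427
Converged at ψ = 0.427.
Compositions from xᵢ = zᵢ/(1+ψ(Kᵢ−1)), yᵢ = Kᵢxᵢ:
  A: x = 0.329, y = 0.678
  B: x = 0.671, y = 0.322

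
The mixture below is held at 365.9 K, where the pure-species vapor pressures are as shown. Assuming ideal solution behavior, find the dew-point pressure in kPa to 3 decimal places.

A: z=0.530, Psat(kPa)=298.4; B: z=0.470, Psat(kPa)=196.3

Pdew = 239.783 kPa

At the dew point ψ → 1, so Σzᵢ/Kᵢ = 1 with Kᵢ = Pᵢˢᵃᵗ/P ⇒ 1/P = Σzᵢ/Pᵢˢᵃᵗ.
1/P = 0.530/298.4 + 0.470/196.3 = 0.004170 ⇒ P = 239.783 kPa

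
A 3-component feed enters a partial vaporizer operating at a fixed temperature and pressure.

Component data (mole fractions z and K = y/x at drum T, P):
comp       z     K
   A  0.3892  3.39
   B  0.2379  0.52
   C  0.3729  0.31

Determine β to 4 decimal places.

Material balance + equilibrium reduce to Σ zᵢ(Kᵢ−1)/(1+β(Kᵢ−1)) = 0.
Check two-phase: ΣzᵢKᵢ = 1.5587 > 1 and Σzᵢ/Kᵢ = 1.7752 > 1, so g(0) = 0.5587 > 0 and g(1) = -0.7752 < 0.
Newton–Raphson from β = 0.6:
  β = 0.6000: g = -0.21730, g' = -1.0004 → β = 0.3828
  β = 0.3828: g = -0.00377, g' = -1.0164 → β = 0.3791
Converged at β = 0.3791.

β = 0.3791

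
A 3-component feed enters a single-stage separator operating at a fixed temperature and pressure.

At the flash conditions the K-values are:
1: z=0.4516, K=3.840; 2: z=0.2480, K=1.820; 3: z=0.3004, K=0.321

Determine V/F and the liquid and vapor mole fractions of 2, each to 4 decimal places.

Rachford–Rice: g(V/F) = Σ zᵢ(Kᵢ−1)/(1+V/F(Kᵢ−1)) = 0.
g(0) = ΣzᵢKᵢ − 1 = 1.2819 and g(1) = 1 − Σzᵢ/Kᵢ = -0.1897, so a root lies in (0, 1).
Newton–Raphson from V/F = 0.5:
  V/F = 0.5000: g = 0.36539, g' = -1.0233 → V/F = 0.8571
  V/F = 0.8571: g = 0.00499, g' = -1.1589 → V/F = 0.8614
Converged at V/F = 0.8614.
Compositions from xᵢ = zᵢ/(1+V/F(Kᵢ−1)), yᵢ = Kᵢxᵢ:
  1: x = 0.1310, y = 0.5032
  2: x = 0.1453, y = 0.2645
  3: x = 0.7236, y = 0.2323

V/F = 0.8614, x_2 = 0.1453, y_2 = 0.2645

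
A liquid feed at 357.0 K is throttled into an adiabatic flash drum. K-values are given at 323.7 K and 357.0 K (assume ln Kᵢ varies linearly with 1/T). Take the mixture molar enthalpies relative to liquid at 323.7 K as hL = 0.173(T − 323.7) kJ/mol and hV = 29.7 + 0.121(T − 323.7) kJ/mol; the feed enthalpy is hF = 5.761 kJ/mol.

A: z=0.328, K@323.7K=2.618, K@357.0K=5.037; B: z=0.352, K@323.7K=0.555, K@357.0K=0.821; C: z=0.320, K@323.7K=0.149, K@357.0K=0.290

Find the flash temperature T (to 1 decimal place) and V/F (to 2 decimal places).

T = 328.2 K, V/F = 0.17

Adiabatic flash: solve Rachford–Rice at each trial T, then check hF = ψ·hV(T) + (1−ψ)·hL(T).
  T = 323.7 K: K = (2.618, 0.555, 0.149), RR gives ψ = 0.095, H_out = 2.827 kJ/mol
  T = 357.0 K: K = (5.037, 0.821, 0.290), RR gives ψ = 0.518, H_out = 20.236 kJ/mol
  T = 340.4 K: K = (3.694, 0.682, 0.211), RR gives ψ = 0.331, H_out = 12.446 kJ/mol
  T = 332.0 K: K = (3.120, 0.616, 0.178), RR gives ψ = 0.225, H_out = 8.030 kJ/mol
  T = 327.9 K: K = (2.864, 0.586, 0.163), RR gives ψ = 0.165, H_out = 5.603 kJ/mol
  T = 329.9 K: K = (2.987, 0.601, 0.170), RR gives ψ = 0.196, H_out = 6.816 kJ/mol
Linear interpolation between T = 327.9 (H_out = 5.603) and T = 329.9 (H_out = 6.816) on hF = 5.761 gives T ≈ 328.2 K, at which ψ = 0.17.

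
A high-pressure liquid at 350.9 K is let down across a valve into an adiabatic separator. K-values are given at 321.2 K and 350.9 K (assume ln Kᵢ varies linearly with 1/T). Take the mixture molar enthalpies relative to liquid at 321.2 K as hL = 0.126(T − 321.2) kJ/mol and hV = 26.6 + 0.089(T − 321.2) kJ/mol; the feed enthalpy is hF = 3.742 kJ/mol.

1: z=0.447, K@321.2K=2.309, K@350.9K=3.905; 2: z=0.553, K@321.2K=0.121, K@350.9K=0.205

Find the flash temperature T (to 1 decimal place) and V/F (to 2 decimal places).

T = 324.0 K, V/F = 0.13

Adiabatic flash: solve Rachford–Rice at each trial T, then check hF = ψ·hV(T) + (1−ψ)·hL(T).
  T = 321.2 K: K = (2.309, 0.121), RR gives ψ = 0.086, H_out = 2.290 kJ/mol
  T = 350.9 K: K = (3.905, 0.205), RR gives ψ = 0.372, H_out = 13.226 kJ/mol
  T = 336.0 K: K = (3.035, 0.159), RR gives ψ = 0.260, H_out = 8.636 kJ/mol
  T = 328.6 K: K = (2.655, 0.139), RR gives ψ = 0.185, H_out = 5.809 kJ/mol
  T = 324.9 K: K = (2.478, 0.130), RR gives ψ = 0.140, H_out = 4.161 kJ/mol
  T = 323.0 K: K = (2.390, 0.125), RR gives ψ = 0.113, H_out = 3.232 kJ/mol
Linear interpolation between T = 323.0 (H_out = 3.232) and T = 324.9 (H_out = 4.161) on hF = 3.742 gives T ≈ 324.0 K, at which ψ = 0.13.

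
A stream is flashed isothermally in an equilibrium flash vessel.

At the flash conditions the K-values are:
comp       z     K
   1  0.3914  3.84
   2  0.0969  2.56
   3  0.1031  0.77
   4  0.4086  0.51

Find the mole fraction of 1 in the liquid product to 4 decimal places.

x_1 = 0.1119

Iterate (Newton) starting at V/F = 0.5:
  V/F = 0.5000: g = 0.25227, g' = -0.7925 → V/F = 0.8183
  V/F = 0.8183: g = 0.03737, g' = -0.6129 → V/F = 0.8793
  V/F = 0.8793: g = 0.00009, g' = -0.6115 → V/F = 0.8794
Converged at V/F = 0.8794.
Compositions from xᵢ = zᵢ/(1+V/F(Kᵢ−1)), yᵢ = Kᵢxᵢ:
  1: x = 0.1119, y = 0.4297
  2: x = 0.0409, y = 0.1046
  3: x = 0.1292, y = 0.0995
  4: x = 0.7180, y = 0.3662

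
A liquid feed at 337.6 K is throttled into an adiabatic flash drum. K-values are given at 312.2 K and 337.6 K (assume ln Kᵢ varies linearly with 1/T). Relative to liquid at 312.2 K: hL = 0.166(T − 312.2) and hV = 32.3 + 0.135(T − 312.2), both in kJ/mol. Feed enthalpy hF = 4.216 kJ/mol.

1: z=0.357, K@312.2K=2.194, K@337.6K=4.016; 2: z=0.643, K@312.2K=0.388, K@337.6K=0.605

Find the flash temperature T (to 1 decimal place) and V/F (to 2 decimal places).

T = 314.6 K, V/F = 0.12

Adiabatic flash: solve Rachford–Rice at each trial T, then check hF = ψ·hV(T) + (1−ψ)·hL(T).
  T = 312.2 K: K = (2.194, 0.388), RR gives ψ = 0.045, H_out = 1.447 kJ/mol
  T = 337.6 K: K = (4.016, 0.605), RR gives ψ = 0.691, H_out = 25.979 kJ/mol
  T = 324.9 K: K = (3.004, 0.489), RR gives ψ = 0.377, H_out = 14.148 kJ/mol
  T = 318.5 K: K = (2.572, 0.436), RR gives ψ = 0.224, H_out = 8.238 kJ/mol
  T = 315.4 K: K = (2.380, 0.412), RR gives ψ = 0.141, H_out = 5.080 kJ/mol
  T = 313.8 K: K = (2.286, 0.400), RR gives ψ = 0.095, H_out = 3.322 kJ/mol
Linear interpolation between T = 313.8 (H_out = 3.322) and T = 315.4 (H_out = 5.080) on hF = 4.216 gives T ≈ 314.6 K, at which ψ = 0.12.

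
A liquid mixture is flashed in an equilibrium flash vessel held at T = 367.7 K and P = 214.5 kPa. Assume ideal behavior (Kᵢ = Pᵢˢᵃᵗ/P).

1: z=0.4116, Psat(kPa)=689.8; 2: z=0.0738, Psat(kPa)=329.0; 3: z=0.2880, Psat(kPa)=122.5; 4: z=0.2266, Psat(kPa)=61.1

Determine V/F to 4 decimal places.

V/F = 0.5654

Raoult's law: Kᵢ = Pᵢˢᵃᵗ/P = Pᵢˢᵃᵗ/214.5.
  K_1 = 689.8/214.5 = 3.215851, K_2 = 329.0/214.5 = 1.533800, K_3 = 122.5/214.5 = 0.571096, K_4 = 61.1/214.5 = 0.284848
Rachford–Rice: g(V/F) = Σ zᵢ(Kᵢ−1)/(1+V/F(Kᵢ−1)) = 0.
Check two-phase: ΣzᵢKᵢ = 1.6659 > 1 and Σzᵢ/Kᵢ = 1.4759 > 1, so g(0) = 0.6659 > 0 and g(1) = -0.4759 < 0.
Newton–Raphson from V/F = 0.57:
  V/F = 0.5700: g = -0.00384, g' = -0.8301 → V/F = 0.5654
Converged at V/F = 0.5654.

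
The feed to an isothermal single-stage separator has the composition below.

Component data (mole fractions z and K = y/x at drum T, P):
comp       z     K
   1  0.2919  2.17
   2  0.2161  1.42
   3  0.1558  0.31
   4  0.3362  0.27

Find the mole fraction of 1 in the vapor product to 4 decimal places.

Rachford–Rice: g(V/F) = Σ zᵢ(Kᵢ−1)/(1+V/F(Kᵢ−1)) = 0.
Check two-phase: ΣzᵢKᵢ = 1.0794 > 1 and Σzᵢ/Kᵢ = 2.0345 > 1, so g(0) = 0.0794 > 0 and g(1) = -1.0345 < 0.
Newton–Raphson from V/F = 0.62:
  V/F = 0.6200: g = -0.36627, g' = -0.9827 → V/F = 0.2473
  V/F = 0.2473: g = -0.08199, g' = -0.6463 → V/F = 0.1204
  V/F = 0.1204: g = -0.00057, g' = -0.6451 → V/F = 0.1195
Converged at V/F = 0.1195.
Compositions from xᵢ = zᵢ/(1+V/F(Kᵢ−1)), yᵢ = Kᵢxᵢ:
  1: x = 0.2561, y = 0.5557
  2: x = 0.2058, y = 0.2922
  3: x = 0.1698, y = 0.0526
  4: x = 0.3683, y = 0.0995

y_1 = 0.5557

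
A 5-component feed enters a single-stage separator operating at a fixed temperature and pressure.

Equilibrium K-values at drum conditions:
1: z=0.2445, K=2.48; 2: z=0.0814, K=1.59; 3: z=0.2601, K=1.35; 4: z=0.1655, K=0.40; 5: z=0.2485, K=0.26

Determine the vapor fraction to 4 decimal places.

Let ψ = V/F and solve Σ zᵢ(Kᵢ−1)/(1+ψ(Kᵢ−1)) = 0.
Feasibility: ΣzᵢKᵢ = 1.2177, Σzᵢ/Kᵢ = 1.7120 — both > 1, two phases present.
Iterate (Newton) starting at ψ = 0.51:
  ψ = 0.5100: g = -0.11807, g' = -0.6884 → ψ = 0.3385
  ψ = 0.3385: g = -0.00744, g' = -0.6189 → ψ = 0.3265
Converged at ψ = 0.3265.

ψ = 0.3265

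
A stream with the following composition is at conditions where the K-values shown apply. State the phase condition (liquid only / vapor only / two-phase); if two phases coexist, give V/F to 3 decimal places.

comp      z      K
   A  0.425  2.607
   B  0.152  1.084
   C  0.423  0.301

two-phase, V/F = 0.422

ΣzᵢKᵢ = 1.400; Σzᵢ/Kᵢ = 1.709.
Both exceed 1, so a two-phase solution exists.
Material balance + equilibrium reduce to Σ zᵢ(Kᵢ−1)/(1+ψ(Kᵢ−1)) = 0.
Newton iteration, ψ⁰ = 0.68:
  ψ = 0.680: g = -0.2251, g' = -1.002 → ψ = 0.455
  ψ = 0.455: g = -0.0271, g' = -0.812 → ψ = 0.422
Converged at ψ = 0.422.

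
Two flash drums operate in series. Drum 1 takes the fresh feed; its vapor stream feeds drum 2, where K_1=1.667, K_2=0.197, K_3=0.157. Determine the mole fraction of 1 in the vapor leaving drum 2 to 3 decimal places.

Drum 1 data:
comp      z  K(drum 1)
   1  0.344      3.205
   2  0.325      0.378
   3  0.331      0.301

y_1 (drum 2) = 0.920

Drum 1:
Let ψ₁ = V/F and solve Σ zᵢ(Kᵢ−1)/(1+ψ₁(Kᵢ−1)) = 0.
g(0) = ΣzᵢKᵢ − 1 = 0.325 and g(1) = 1 − Σzᵢ/Kᵢ = -1.067, so a root lies in (0, 1).
Newton iteration, ψ₁⁰ = 0.5:
  ψ₁ = 0.500: g = -0.2883, g' = -1.025 → ψ₁ = 0.219
  ψ₁ = 0.219: g = 0.0045, g' = -1.155 → ψ₁ = 0.223
Converged at ψ₁ = 0.223.
Drum-1 compositions:
  1: x = 0.231, y = 0.739
  2: x = 0.377, y = 0.143
  3: x = 0.392, y = 0.118
Drum-2 feed = drum-1 vapor: z₂ = (0.7394, 0.1426, 0.1180).
Drum 2:
Material balance + equilibrium reduce to Σ zᵢ(Kᵢ−1)/(1+ψ₂(Kᵢ−1)) = 0.
Feasibility: ΣzᵢKᵢ = 1.279, Σzᵢ/Kᵢ = 1.919 — both > 1, two phases present.
Newton iteration, ψ₂⁰ = 0.58:
  ψ₂ = 0.580: g = -0.0534, g' = -0.814 → ψ₂ = 0.514
  ψ₂ = 0.514: g = -0.0036, g' = -0.711 → ψ₂ = 0.509
Converged at ψ₂ = 0.509.
  1: x = 0.552, y = 0.920
  2: x = 0.241, y = 0.048
  3: x = 0.207, y = 0.032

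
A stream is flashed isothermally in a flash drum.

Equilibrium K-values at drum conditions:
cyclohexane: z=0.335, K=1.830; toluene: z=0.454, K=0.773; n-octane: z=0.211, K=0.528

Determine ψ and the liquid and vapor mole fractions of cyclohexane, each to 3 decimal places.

Rachford–Rice: g(ψ) = Σ zᵢ(Kᵢ−1)/(1+ψ(Kᵢ−1)) = 0.
Feasibility: ΣzᵢKᵢ = 1.075, Σzᵢ/Kᵢ = 1.170 — both > 1, two phases present.
Iterate (Newton) starting at ψ = 0.51:
  ψ = 0.510: g = -0.0524, g' = -0.225 → ψ = 0.278
  ψ = 0.278: g = 0.0014, g' = -0.241 → ψ = 0.283
Converged at ψ = 0.283.
Compositions from xᵢ = zᵢ/(1+ψ(Kᵢ−1)), yᵢ = Kᵢxᵢ:
  cyclohexane: x = 0.271, y = 0.496
  toluene: x = 0.485, y = 0.375
  n-octane: x = 0.244, y = 0.129

ψ = 0.283, x_cyclohexane = 0.271, y_cyclohexane = 0.496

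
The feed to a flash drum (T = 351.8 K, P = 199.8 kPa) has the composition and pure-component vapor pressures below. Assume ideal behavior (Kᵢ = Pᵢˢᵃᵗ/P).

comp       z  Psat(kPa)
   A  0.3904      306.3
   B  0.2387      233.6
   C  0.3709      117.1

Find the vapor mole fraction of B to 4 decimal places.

y_B = 0.2555

Raoult's law: Kᵢ = Pᵢˢᵃᵗ/P = Pᵢˢᵃᵗ/199.8.
  K_A = 306.3/199.8 = 1.533033, K_B = 233.6/199.8 = 1.169169, K_C = 117.1/199.8 = 0.586086
Material balance + equilibrium reduce to Σ zᵢ(Kᵢ−1)/(1+β(Kᵢ−1)) = 0.
Feasibility: ΣzᵢKᵢ = 1.0950, Σzᵢ/Kᵢ = 1.0917 — both > 1, two phases present.
Newton iteration, β⁰ = 0.5:
  β = 0.5000: g = 0.00795, g' = -0.1760 → β = 0.5452
  β = 0.5452: g = -0.00005, g' = -0.1783 → β = 0.5449
Converged at β = 0.5449.
Compositions from xᵢ = zᵢ/(1+β(Kᵢ−1)), yᵢ = Kᵢxᵢ:
  A: x = 0.3025, y = 0.4638
  B: x = 0.2186, y = 0.2555
  C: x = 0.4789, y = 0.2807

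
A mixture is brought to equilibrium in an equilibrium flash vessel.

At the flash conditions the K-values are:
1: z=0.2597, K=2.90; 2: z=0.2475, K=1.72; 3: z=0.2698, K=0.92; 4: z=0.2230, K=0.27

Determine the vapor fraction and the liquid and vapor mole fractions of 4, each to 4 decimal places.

Material balance + equilibrium reduce to Σ zᵢ(Kᵢ−1)/(1+ψ(Kᵢ−1)) = 0.
Check two-phase: ΣzᵢKᵢ = 1.4873 > 1 and Σzᵢ/Kᵢ = 1.3526 > 1, so g(0) = 0.4873 > 0 and g(1) = -0.3526 < 0.
Newton–Raphson from ψ = 0.5:
  ψ = 0.5000: g = 0.10522, g' = -0.6125 → ψ = 0.6718
  ψ = 0.6718: g = -0.00540, g' = -0.6988 → ψ = 0.6641
  ψ = 0.6641: g = -0.00003, g' = -0.6916 → ψ = 0.6640
Converged at ψ = 0.6640.
Compositions from xᵢ = zᵢ/(1+ψ(Kᵢ−1)), yᵢ = Kᵢxᵢ:
  1: x = 0.1148, y = 0.3330
  2: x = 0.1674, y = 0.2880
  3: x = 0.2849, y = 0.2621
  4: x = 0.4328, y = 0.1169

ψ = 0.6640, x_4 = 0.4328, y_4 = 0.1169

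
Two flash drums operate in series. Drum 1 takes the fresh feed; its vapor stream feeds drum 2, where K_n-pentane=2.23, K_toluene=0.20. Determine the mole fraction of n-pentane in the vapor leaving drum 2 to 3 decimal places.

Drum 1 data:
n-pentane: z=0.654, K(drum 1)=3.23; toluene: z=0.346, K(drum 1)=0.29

Drum 1:
Rachford–Rice: g(ψ₁) = Σ zᵢ(Kᵢ−1)/(1+ψ₁(Kᵢ−1)) = 0.
g(0) = ΣzᵢKᵢ − 1 = 1.213 and g(1) = 1 − Σzᵢ/Kᵢ = -0.396, so a root lies in (0, 1).
Newton–Raphson from ψ₁ = 0.5:
  ψ₁ = 0.500: g = 0.3087, g' = -1.146 → ψ₁ = 0.769
  ψ₁ = 0.769: g = -0.0043, g' = -1.288 → ψ₁ = 0.766
Converged at ψ₁ = 0.766.
Drum-1 compositions:
  n-pentane: x = 0.241, y = 0.780
  toluene: x = 0.759, y = 0.220
Drum-2 feed = drum-1 vapor: z₂ = (0.7800, 0.2200).
Drum 2:
Let ψ₂ = V/F and solve Σ zᵢ(Kᵢ−1)/(1+ψ₂(Kᵢ−1)) = 0.
Check two-phase: ΣzᵢKᵢ = 1.783 > 1 and Σzᵢ/Kᵢ = 1.450 > 1, so g(0) = 0.783 > 0 and g(1) = -0.450 < 0.
Binary case is linear: z₁(K₁−1)(1+ψ₂(K₂−1)) + z₂(K₂−1)(1+ψ₂(K₁−1)) = 0
⇒ ψ₂ = [z₁(K₁−1)+z₂(K₂−1)] / [−(K₁−1)(K₂−1)] = 0.7835/0.9840 = 0.796
  n-pentane: x = 0.394, y = 0.879
  toluene: x = 0.606, y = 0.121

y_n-pentane (drum 2) = 0.879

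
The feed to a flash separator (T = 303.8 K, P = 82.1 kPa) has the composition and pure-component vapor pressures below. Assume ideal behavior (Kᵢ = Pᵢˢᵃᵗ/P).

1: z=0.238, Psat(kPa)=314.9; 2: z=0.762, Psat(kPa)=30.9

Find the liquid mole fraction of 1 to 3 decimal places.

x_1 = 0.180

Raoult's law: Kᵢ = Pᵢˢᵃᵗ/P = Pᵢˢᵃᵗ/82.1.
  K_1 = 314.9/82.1 = 3.83557, K_2 = 30.9/82.1 = 0.37637
Binary case is linear: z₁(K₁−1)(1+ψ(K₂−1)) + z₂(K₂−1)(1+ψ(K₁−1)) = 0
⇒ ψ = [z₁(K₁−1)+z₂(K₂−1)] / [−(K₁−1)(K₂−1)] = 0.1997/1.7683 = 0.113
Compositions from xᵢ = zᵢ/(1+ψ(Kᵢ−1)), yᵢ = Kᵢxᵢ:
  1: x = 0.180, y = 0.691
  2: x = 0.820, y = 0.309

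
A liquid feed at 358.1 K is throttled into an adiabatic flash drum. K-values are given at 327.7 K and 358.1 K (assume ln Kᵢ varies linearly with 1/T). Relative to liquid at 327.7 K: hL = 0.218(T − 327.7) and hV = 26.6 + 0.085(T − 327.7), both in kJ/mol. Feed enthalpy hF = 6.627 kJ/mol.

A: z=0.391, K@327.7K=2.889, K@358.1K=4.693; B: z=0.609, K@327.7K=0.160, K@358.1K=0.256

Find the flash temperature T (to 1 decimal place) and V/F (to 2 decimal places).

T = 334.2 K, V/F = 0.20

Adiabatic flash: solve Rachford–Rice at each trial T, then check hF = ψ·hV(T) + (1−ψ)·hL(T).
  T = 327.7 K: K = (2.889, 0.160), RR gives ψ = 0.143, H_out = 3.806 kJ/mol
  T = 358.1 K: K = (4.693, 0.256), RR gives ψ = 0.361, H_out = 14.762 kJ/mol
  T = 342.9 K: K = (3.722, 0.205), RR gives ψ = 0.268, H_out = 9.895 kJ/mol
  T = 335.3 K: K = (3.289, 0.181), RR gives ψ = 0.212, H_out = 7.070 kJ/mol
  T = 331.5 K: K = (3.085, 0.170), RR gives ψ = 0.179, H_out = 5.505 kJ/mol
  T = 333.4 K: K = (3.186, 0.176), RR gives ψ = 0.196, H_out = 6.302 kJ/mol
Linear interpolation between T = 333.4 (H_out = 6.302) and T = 335.3 (H_out = 7.070) on hF = 6.627 gives T ≈ 334.2 K, at which ψ = 0.20.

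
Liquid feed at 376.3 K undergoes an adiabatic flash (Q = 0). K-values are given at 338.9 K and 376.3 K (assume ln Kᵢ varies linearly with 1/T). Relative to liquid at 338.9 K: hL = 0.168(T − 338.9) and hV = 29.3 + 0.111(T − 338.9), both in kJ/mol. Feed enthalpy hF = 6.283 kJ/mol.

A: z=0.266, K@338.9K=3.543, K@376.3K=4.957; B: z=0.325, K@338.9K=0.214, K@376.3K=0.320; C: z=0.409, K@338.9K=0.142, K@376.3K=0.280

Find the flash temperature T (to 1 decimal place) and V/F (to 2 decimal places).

Adiabatic flash: solve Rachford–Rice at each trial T, then check hF = ψ·hV(T) + (1−ψ)·hL(T).
  T = 338.9 K: K = (3.543, 0.214, 0.142), RR gives ψ = 0.033, H_out = 0.977 kJ/mol
  T = 376.3 K: K = (4.957, 0.320, 0.280), RR gives ψ = 0.193, H_out = 11.533 kJ/mol
  T = 357.6 K: K = (4.228, 0.264, 0.203), RR gives ψ = 0.118, H_out = 6.476 kJ/mol
  T = 348.2 K: K = (3.878, 0.238, 0.170), RR gives ψ = 0.078, H_out = 3.795 kJ/mol
  T = 352.9 K: K = (4.051, 0.251, 0.186), RR gives ψ = 0.098, H_out = 5.152 kJ/mol
  T = 355.2 K: K = (4.137, 0.258, 0.194), RR gives ψ = 0.108, H_out = 5.804 kJ/mol
Linear interpolation between T = 355.2 (H_out = 5.804) and T = 357.6 (H_out = 6.476) on hF = 6.283 gives T ≈ 356.9 K, at which ψ = 0.12.

T = 356.9 K, V/F = 0.12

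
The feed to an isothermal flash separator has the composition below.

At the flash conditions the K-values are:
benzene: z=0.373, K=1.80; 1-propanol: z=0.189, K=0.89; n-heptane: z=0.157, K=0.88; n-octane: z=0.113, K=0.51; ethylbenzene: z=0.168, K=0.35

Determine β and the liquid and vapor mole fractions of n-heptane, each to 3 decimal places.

Material balance + equilibrium reduce to Σ zᵢ(Kᵢ−1)/(1+β(Kᵢ−1)) = 0.
Check two-phase: ΣzᵢKᵢ = 1.094 > 1 and Σzᵢ/Kᵢ = 1.300 > 1, so g(0) = 0.094 > 0 and g(1) = -0.300 < 0.
Iterate (Newton) starting at β = 0.54:
  β = 0.540: g = -0.0774, g' = -0.340 → β = 0.312
  β = 0.312: g = -0.0048, g' = -0.307 → β = 0.297
Converged at β = 0.297.
Compositions from xᵢ = zᵢ/(1+β(Kᵢ−1)), yᵢ = Kᵢxᵢ:
  benzene: x = 0.301, y = 0.543
  1-propanol: x = 0.195, y = 0.174
  n-heptane: x = 0.163, y = 0.143
  n-octane: x = 0.132, y = 0.067
  ethylbenzene: x = 0.208, y = 0.073

β = 0.297, x_n-heptane = 0.163, y_n-heptane = 0.143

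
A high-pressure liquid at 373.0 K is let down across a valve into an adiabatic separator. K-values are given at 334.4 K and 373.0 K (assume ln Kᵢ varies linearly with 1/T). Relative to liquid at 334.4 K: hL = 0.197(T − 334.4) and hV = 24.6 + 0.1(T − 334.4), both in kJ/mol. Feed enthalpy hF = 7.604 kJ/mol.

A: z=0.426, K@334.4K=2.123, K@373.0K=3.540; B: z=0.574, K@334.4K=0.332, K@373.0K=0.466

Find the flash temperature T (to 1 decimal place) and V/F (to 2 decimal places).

Adiabatic flash: solve Rachford–Rice at each trial T, then check hF = ψ·hV(T) + (1−ψ)·hL(T).
  T = 334.4 K: K = (2.123, 0.332), RR gives ψ = 0.127, H_out = 3.114 kJ/mol
  T = 373.0 K: K = (3.540, 0.466), RR gives ψ = 0.572, H_out = 19.529 kJ/mol
  T = 353.7 K: K = (2.780, 0.397), RR gives ψ = 0.384, H_out = 12.529 kJ/mol
  T = 344.0 K: K = (2.437, 0.364), RR gives ψ = 0.270, H_out = 8.284 kJ/mol
  T = 339.2 K: K = (2.277, 0.348), RR gives ψ = 0.204, H_out = 5.858 kJ/mol
  T = 341.6 K: K = (2.356, 0.356), RR gives ψ = 0.238, H_out = 7.105 kJ/mol
Linear interpolation between T = 341.6 (H_out = 7.105) and T = 344.0 (H_out = 8.284) on hF = 7.604 gives T ≈ 342.6 K, at which ψ = 0.25.

T = 342.6 K, V/F = 0.25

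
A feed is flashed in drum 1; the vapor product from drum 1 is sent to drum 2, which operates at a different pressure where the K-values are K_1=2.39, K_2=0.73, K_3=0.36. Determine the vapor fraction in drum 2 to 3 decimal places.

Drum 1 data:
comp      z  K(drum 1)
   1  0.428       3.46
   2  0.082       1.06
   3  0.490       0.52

Drum 1:
Rachford–Rice: g(ψ₁) = Σ zᵢ(Kᵢ−1)/(1+ψ₁(Kᵢ−1)) = 0.
Check two-phase: ΣzᵢKᵢ = 1.823 > 1 and Σzᵢ/Kᵢ = 1.143 > 1, so g(0) = 0.823 > 0 and g(1) = -0.143 < 0.
Newton iteration, ψ₁⁰ = 0.5:
  ψ₁ = 0.500: g = 0.1674, g' = -0.717 → ψ₁ = 0.734
  ψ₁ = 0.734: g = 0.0170, g' = -0.598 → ψ₁ = 0.762
Converged at ψ₁ = 0.762.
Drum-1 compositions:
  1: x = 0.149, y = 0.515
  2: x = 0.078, y = 0.083
  3: x = 0.773, y = 0.402
Drum-2 feed = drum-1 vapor: z₂ = (0.5151, 0.0831, 0.4018).
Drum 2:
Rachford–Rice: g(ψ₂) = Σ zᵢ(Kᵢ−1)/(1+ψ₂(Kᵢ−1)) = 0.
Feasibility: ΣzᵢKᵢ = 1.436, Σzᵢ/Kᵢ = 1.446 — both > 1, two phases present.
Newton–Raphson from ψ₂ = 0.5:
  ψ₂ = 0.500: g = 0.0183, g' = -0.710 → ψ₂ = 0.526
Converged at ψ₂ = 0.526.
  1: x = 0.298, y = 0.711
  2: x = 0.097, y = 0.071
  3: x = 0.606, y = 0.218

V/F (drum 2) = 0.526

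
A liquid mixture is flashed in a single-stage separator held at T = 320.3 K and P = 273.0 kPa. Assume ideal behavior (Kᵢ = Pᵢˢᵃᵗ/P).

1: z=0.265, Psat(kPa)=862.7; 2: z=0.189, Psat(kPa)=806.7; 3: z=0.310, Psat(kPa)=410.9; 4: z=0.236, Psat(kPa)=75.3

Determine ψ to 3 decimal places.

Raoult's law: Kᵢ = Pᵢˢᵃᵗ/P = Pᵢˢᵃᵗ/273.0.
  K_1 = 862.7/273.0 = 3.16007, K_2 = 806.7/273.0 = 2.95495, K_3 = 410.9/273.0 = 1.50513, K_4 = 75.3/273.0 = 0.27582
Rachford–Rice: g(ψ) = Σ zᵢ(Kᵢ−1)/(1+ψ(Kᵢ−1)) = 0.
Feasibility: ΣzᵢKᵢ = 1.928, Σzᵢ/Kᵢ = 1.209 — both > 1, two phases present.
Iterate (Newton) starting at ψ = 0.5:
  ψ = 0.500: g = 0.3191, g' = -0.825 → ψ = 0.887
  ψ = 0.887: g = -0.0380, g' = -1.247 → ψ = 0.856
  ψ = 0.856: g = -0.0015, g' = -1.149 → ψ = 0.855
Converged at ψ = 0.855.

ψ = 0.855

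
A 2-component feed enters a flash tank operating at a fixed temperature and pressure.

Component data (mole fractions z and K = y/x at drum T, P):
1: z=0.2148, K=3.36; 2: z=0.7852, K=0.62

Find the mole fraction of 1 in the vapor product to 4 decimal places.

Binary case is linear: z₁(K₁−1)(1+ψ(K₂−1)) + z₂(K₂−1)(1+ψ(K₁−1)) = 0
⇒ ψ = [z₁(K₁−1)+z₂(K₂−1)] / [−(K₁−1)(K₂−1)] = 0.20855/0.89680 = 0.2326
Compositions from xᵢ = zᵢ/(1+ψ(Kᵢ−1)), yᵢ = Kᵢxᵢ:
  1: x = 0.1387, y = 0.4660
  2: x = 0.8613, y = 0.5340

y_1 = 0.4660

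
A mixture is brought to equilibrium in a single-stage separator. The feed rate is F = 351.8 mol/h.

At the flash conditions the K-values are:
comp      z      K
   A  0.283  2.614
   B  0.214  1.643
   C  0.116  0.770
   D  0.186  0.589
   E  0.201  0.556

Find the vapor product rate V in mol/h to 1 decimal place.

Newton iteration, V/F⁰ = 0.5:
  V/F = 0.500: g = 0.1158, g' = -0.400 → V/F = 0.790
  V/F = 0.790: g = 0.0088, g' = -0.353 → V/F = 0.815
Converged at V/F = 0.815.
Then V = V/F·F = 0.8148·351.8 = 286.6 mol/h and L = F − V = 65.2 mol/h.

V = 286.6 mol/h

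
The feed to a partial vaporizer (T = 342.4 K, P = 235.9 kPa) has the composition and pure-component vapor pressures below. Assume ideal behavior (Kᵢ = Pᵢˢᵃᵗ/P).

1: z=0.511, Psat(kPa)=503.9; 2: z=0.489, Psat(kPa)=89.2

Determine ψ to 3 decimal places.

ψ = 0.391

Raoult's law: Kᵢ = Pᵢˢᵃᵗ/P = Pᵢˢᵃᵗ/235.9.
  K_1 = 503.9/235.9 = 2.13607, K_2 = 89.2/235.9 = 0.37813
Rachford–Rice: g(ψ) = Σ zᵢ(Kᵢ−1)/(1+ψ(Kᵢ−1)) = 0.
Check two-phase: ΣzᵢKᵢ = 1.276 > 1 and Σzᵢ/Kᵢ = 1.532 > 1, so g(0) = 0.276 > 0 and g(1) = -0.532 < 0.
Iterate (Newton) starting at ψ = 0.42:
  ψ = 0.420: g = -0.0186, g' = -0.649 → ψ = 0.391
Converged at ψ = 0.391.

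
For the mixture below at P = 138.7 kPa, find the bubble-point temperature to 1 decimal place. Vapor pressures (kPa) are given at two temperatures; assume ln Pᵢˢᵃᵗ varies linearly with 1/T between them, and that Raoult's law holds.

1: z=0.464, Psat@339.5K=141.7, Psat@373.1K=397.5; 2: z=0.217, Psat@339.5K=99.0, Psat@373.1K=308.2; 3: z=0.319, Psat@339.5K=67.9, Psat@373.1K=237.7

T = 346.4 K

Bubble-point temperature: ΣzᵢPᵢˢᵃᵗ(T) = P. Interpolate ln Pᵢˢᵃᵗ = aᵢ + bᵢ/T.
  T = 339.5 K: ΣzᵢPᵢˢᵃᵗ = 108.89 kPa
  T = 373.1 K: ΣzᵢPᵢˢᵃᵗ = 327.15 kPa
  T = 356.3 K: ΣzᵢPᵢˢᵃᵗ = 193.51 kPa
  T = 347.9 K: ΣzᵢPᵢˢᵃᵗ = 146.13 kPa
  T = 343.7 K: ΣzᵢPᵢˢᵃᵗ = 126.36 kPa
  T = 345.8 K: ΣzᵢPᵢˢᵃᵗ = 135.95 kPa
Interpolating between 345.8 K and 347.9 K gives T ≈ 346.4 K.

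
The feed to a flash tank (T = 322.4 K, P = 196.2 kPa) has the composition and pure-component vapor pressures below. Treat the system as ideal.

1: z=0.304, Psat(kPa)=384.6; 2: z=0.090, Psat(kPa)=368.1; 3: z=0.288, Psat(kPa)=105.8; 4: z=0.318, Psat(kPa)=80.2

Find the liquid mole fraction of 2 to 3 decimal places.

Raoult's law: Kᵢ = Pᵢˢᵃᵗ/P = Pᵢˢᵃᵗ/196.2.
  K_1 = 384.6/196.2 = 1.96024, K_2 = 368.1/196.2 = 1.87615, K_3 = 105.8/196.2 = 0.53925, K_4 = 80.2/196.2 = 0.40877
Rachford–Rice: g(V/F) = Σ zᵢ(Kᵢ−1)/(1+V/F(Kᵢ−1)) = 0.
Check two-phase: ΣzᵢKᵢ = 1.050 > 1 and Σzᵢ/Kᵢ = 1.515 > 1, so g(0) = 0.050 > 0 and g(1) = -0.515 < 0.
Newton–Raphson from V/F = 0.61:
  V/F = 0.610: g = -0.2432, g' = -0.531 → V/F = 0.152
  V/F = 0.152: g = -0.0250, g' = -0.472 → V/F = 0.099
  V/F = 0.099: g = 0.0003, g' = -0.485 → V/F = 0.100
Converged at V/F = 0.100.
Compositions from xᵢ = zᵢ/(1+V/F(Kᵢ−1)), yᵢ = Kᵢxᵢ:
  1: x = 0.277, y = 0.544
  2: x = 0.083, y = 0.155
  3: x = 0.302, y = 0.163
  4: x = 0.338, y = 0.138

x_2 = 0.083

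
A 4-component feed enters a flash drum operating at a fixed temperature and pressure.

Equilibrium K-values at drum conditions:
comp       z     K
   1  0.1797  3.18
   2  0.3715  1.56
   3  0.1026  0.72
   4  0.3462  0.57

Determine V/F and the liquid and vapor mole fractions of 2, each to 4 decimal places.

Rachford–Rice: g(V/F) = Σ zᵢ(Kᵢ−1)/(1+V/F(Kᵢ−1)) = 0.
Feasibility: ΣzᵢKᵢ = 1.4222, Σzᵢ/Kᵢ = 1.0445 — both > 1, two phases present.
Newton iteration, V/F⁰ = 0.66:
  V/F = 0.6600: g = 0.06943, g' = -0.3426 → V/F = 0.8627
  V/F = 0.8627: g = 0.00174, g' = -0.3316 → V/F = 0.8679
Converged at V/F = 0.8679.
Compositions from xᵢ = zᵢ/(1+V/F(Kᵢ−1)), yᵢ = Kᵢxᵢ:
  1: x = 0.0621, y = 0.1976
  2: x = 0.2500, y = 0.3900
  3: x = 0.1355, y = 0.0976
  4: x = 0.5523, y = 0.3148

V/F = 0.8679, x_2 = 0.2500, y_2 = 0.3900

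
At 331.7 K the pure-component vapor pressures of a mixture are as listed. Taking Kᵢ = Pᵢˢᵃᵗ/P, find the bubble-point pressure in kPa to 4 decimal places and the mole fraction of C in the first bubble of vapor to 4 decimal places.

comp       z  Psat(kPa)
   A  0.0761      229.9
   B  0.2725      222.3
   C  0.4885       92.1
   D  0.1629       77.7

Pbub = 135.7203 kPa, y_C = 0.3315

At the bubble point ψ → 0, so ΣzᵢKᵢ = 1 with Kᵢ = Pᵢˢᵃᵗ/P ⇒ P = ΣzᵢPᵢˢᵃᵗ.
P = 0.0761·229.9 + 0.2725·222.3 + 0.4885·92.1 + 0.1629·77.7 = 135.7203 kPa
yᵢ = zᵢPᵢˢᵃᵗ/P ⇒ y_C = 0.4885·92.1/135.7203 = 0.3315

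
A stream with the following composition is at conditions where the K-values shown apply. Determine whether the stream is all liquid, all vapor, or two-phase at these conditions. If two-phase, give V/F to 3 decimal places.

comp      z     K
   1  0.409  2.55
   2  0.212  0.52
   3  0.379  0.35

two-phase, V/F = 0.310

ΣzᵢKᵢ = 1.286; Σzᵢ/Kᵢ = 1.651.
Both exceed 1, so a two-phase solution exists.
Rachford–Rice: g(ψ) = Σ zᵢ(Kᵢ−1)/(1+ψ(Kᵢ−1)) = 0.
Newton iteration, ψ⁰ = 0.5:
  ψ = 0.500: g = -0.1417, g' = -0.748 → ψ = 0.311
  ψ = 0.311: g = -0.0003, g' = -0.767 → ψ = 0.310
Converged at ψ = 0.310.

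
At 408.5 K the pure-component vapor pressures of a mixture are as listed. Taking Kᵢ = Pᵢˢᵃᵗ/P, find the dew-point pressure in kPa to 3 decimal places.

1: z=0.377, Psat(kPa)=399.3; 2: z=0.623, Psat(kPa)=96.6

At the dew point ψ → 1, so Σzᵢ/Kᵢ = 1 with Kᵢ = Pᵢˢᵃᵗ/P ⇒ 1/P = Σzᵢ/Pᵢˢᵃᵗ.
1/P = 0.377/399.3 + 0.623/96.6 = 0.007393 ⇒ P = 135.255 kPa

Pdew = 135.255 kPa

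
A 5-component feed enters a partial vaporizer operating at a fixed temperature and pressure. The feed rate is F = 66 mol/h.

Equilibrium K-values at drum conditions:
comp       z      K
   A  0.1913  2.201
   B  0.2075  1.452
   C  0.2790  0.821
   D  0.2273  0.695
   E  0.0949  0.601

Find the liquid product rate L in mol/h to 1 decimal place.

L = 20.4 mol/h

Iterate (Newton) starting at ψ = 0.34:
  ψ = 0.3400: g = 0.07010, g' = -0.2276 → ψ = 0.6479
  ψ = 0.6479: g = 0.00779, g' = -0.1844 → ψ = 0.6902
  ψ = 0.6902: g = 0.00006, g' = -0.1815 → ψ = 0.6905
Converged at ψ = 0.6905.
Then V = ψ·F = 0.6905·66 = 45.6 mol/h and L = F − V = 20.4 mol/h.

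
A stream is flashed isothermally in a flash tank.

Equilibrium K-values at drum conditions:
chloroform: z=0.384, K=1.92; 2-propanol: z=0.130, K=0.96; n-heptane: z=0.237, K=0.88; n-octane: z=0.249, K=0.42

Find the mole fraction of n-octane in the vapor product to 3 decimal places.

Let ψ = V/F and solve Σ zᵢ(Kᵢ−1)/(1+ψ(Kᵢ−1)) = 0.
g(0) = ΣzᵢKᵢ − 1 = 0.175 and g(1) = 1 − Σzᵢ/Kᵢ = -0.198, so a root lies in (0, 1).
Newton–Raphson from ψ = 0.37:
  ψ = 0.370: g = 0.0446, g' = -0.321 → ψ = 0.509
Converged at ψ = 0.509.
Compositions from xᵢ = zᵢ/(1+ψ(Kᵢ−1)), yᵢ = Kᵢxᵢ:
  chloroform: x = 0.261, y = 0.502
  2-propanol: x = 0.133, y = 0.127
  n-heptane: x = 0.252, y = 0.222
  n-octane: x = 0.353, y = 0.148

y_n-octane = 0.148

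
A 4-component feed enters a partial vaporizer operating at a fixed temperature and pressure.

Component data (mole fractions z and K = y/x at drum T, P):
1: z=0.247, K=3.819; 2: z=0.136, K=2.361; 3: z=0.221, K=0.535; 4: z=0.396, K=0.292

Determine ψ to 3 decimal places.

ψ = 0.331

Rachford–Rice: g(ψ) = Σ zᵢ(Kᵢ−1)/(1+ψ(Kᵢ−1)) = 0.
Feasibility: ΣzᵢKᵢ = 1.498, Σzᵢ/Kᵢ = 1.892 — both > 1, two phases present.
Newton iteration, ψ⁰ = 0.31:
  ψ = 0.310: g = 0.0225, g' = -1.075 → ψ = 0.331
Converged at ψ = 0.331.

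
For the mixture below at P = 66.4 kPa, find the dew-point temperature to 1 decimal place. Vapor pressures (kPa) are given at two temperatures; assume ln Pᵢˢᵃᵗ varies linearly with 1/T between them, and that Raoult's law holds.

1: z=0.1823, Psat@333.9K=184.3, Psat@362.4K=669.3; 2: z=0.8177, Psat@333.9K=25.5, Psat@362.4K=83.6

T = 352.2 K

Dew-point temperature: Σzᵢ·P/Pᵢˢᵃᵗ(T) = 1. Interpolate ln Pᵢˢᵃᵗ = aᵢ + bᵢ/T.
  T = 333.9 K: ΣzᵢP/Pᵢˢᵃᵗ = 2.1949
  T = 362.4 K: ΣzᵢP/Pᵢˢᵃᵗ = 0.6676
  T = 348.1 K: ΣzᵢP/Pᵢˢᵃᵗ = 1.1838
  T = 355.2 K: ΣzᵢP/Pᵢˢᵃᵗ = 0.8856
  T = 351.6 K: ΣzᵢP/Pᵢˢᵃᵗ = 1.0245
  T = 353.4 K: ΣzᵢP/Pᵢˢᵃᵗ = 0.9522
Interpolating between 351.6 K and 353.4 K gives T ≈ 352.2 K.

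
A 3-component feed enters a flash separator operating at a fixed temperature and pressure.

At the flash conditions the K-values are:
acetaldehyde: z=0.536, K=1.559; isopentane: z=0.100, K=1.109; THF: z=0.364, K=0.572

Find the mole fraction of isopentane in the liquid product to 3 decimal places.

x_isopentane = 0.093

Material balance + equilibrium reduce to Σ zᵢ(Kᵢ−1)/(1+ψ(Kᵢ−1)) = 0.
Feasibility: ΣzᵢKᵢ = 1.155, Σzᵢ/Kᵢ = 1.070 — both > 1, two phases present.
Newton–Raphson from ψ = 0.5:
  ψ = 0.500: g = 0.0463, g' = -0.211 → ψ = 0.719
  ψ = 0.719: g = -0.0012, g' = -0.225 → ψ = 0.714
Converged at ψ = 0.714.
Compositions from xᵢ = zᵢ/(1+ψ(Kᵢ−1)), yᵢ = Kᵢxᵢ:
  acetaldehyde: x = 0.383, y = 0.597
  isopentane: x = 0.093, y = 0.103
  THF: x = 0.524, y = 0.300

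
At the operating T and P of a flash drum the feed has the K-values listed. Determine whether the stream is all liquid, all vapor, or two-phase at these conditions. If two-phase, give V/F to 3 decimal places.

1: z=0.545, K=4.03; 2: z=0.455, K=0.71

ΣzᵢKᵢ = 2.519; Σzᵢ/Kᵢ = 0.776.
Since Σzᵢ/Kᵢ < 1 the mixture is above its dew point — single vapor phase.

all vapor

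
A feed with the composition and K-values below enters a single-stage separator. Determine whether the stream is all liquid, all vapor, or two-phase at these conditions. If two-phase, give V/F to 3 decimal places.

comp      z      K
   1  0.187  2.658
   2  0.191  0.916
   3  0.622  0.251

ΣzᵢKᵢ = 0.828; Σzᵢ/Kᵢ = 2.757.
Since ΣzᵢKᵢ < 1 the mixture is below its bubble point — single liquid phase.

all liquid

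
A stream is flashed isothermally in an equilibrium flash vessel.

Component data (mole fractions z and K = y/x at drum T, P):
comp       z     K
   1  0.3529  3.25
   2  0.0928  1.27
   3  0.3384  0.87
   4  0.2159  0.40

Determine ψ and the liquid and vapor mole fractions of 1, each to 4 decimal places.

Newton iteration, ψ⁰ = 0.47:
  ψ = 0.4700: g = 0.18088, g' = -0.5846 → ψ = 0.7794
  ψ = 0.7794: g = 0.01677, g' = -0.5216 → ψ = 0.8116
  ψ = 0.8116: g = -0.00014, g' = -0.5307 → ψ = 0.8113
Converged at ψ = 0.8113.
Compositions from xᵢ = zᵢ/(1+ψ(Kᵢ−1)), yᵢ = Kᵢxᵢ:
  1: x = 0.1249, y = 0.4059
  2: x = 0.0761, y = 0.0967
  3: x = 0.3783, y = 0.3291
  4: x = 0.4207, y = 0.1683

ψ = 0.8113, x_1 = 0.1249, y_1 = 0.4059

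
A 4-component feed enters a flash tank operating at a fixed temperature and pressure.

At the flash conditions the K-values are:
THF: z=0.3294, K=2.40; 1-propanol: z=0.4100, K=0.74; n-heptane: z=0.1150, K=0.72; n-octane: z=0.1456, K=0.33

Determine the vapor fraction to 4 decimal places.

Rachford–Rice: g(ψ) = Σ zᵢ(Kᵢ−1)/(1+ψ(Kᵢ−1)) = 0.
Feasibility: ΣzᵢKᵢ = 1.2248, Σzᵢ/Kᵢ = 1.2922 — both > 1, two phases present.
Iterate (Newton) starting at ψ = 0.51:
  ψ = 0.5100: g = -0.03959, g' = -0.4197 → ψ = 0.4157
  ψ = 0.4157: g = 0.00035, g' = -0.4299 → ψ = 0.4165
Converged at ψ = 0.4165.

ψ = 0.4165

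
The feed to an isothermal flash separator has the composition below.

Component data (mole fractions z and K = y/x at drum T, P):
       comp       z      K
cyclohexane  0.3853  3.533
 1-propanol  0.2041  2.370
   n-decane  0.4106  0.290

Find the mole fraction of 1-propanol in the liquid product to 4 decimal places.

x_1-propanol = 0.1096

Iterate (Newton) starting at ψ = 0.51:
  ψ = 0.5100: g = 0.13344, g' = -1.1121 → ψ = 0.6300
  ψ = 0.6300: g = -0.00139, g' = -1.1548 → ψ = 0.6288
Converged at ψ = 0.6288.
Compositions from xᵢ = zᵢ/(1+ψ(Kᵢ−1)), yᵢ = Kᵢxᵢ:
  cyclohexane: x = 0.1486, y = 0.5250
  1-propanol: x = 0.1096, y = 0.2599
  n-decane: x = 0.7417, y = 0.2151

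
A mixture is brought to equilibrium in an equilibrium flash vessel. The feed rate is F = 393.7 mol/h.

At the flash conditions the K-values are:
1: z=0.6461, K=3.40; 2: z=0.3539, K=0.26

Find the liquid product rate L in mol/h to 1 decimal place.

L = 108.0 mol/h

Material balance + equilibrium reduce to Σ zᵢ(Kᵢ−1)/(1+β(Kᵢ−1)) = 0.
Check two-phase: ΣzᵢKᵢ = 2.2888 > 1 and Σzᵢ/Kᵢ = 1.5512 > 1, so g(0) = 1.2888 > 0 and g(1) = -0.5512 < 0.
Binary case is linear: z₁(K₁−1)(1+β(K₂−1)) + z₂(K₂−1)(1+β(K₁−1)) = 0
⇒ β = [z₁(K₁−1)+z₂(K₂−1)] / [−(K₁−1)(K₂−1)] = 1.28875/1.77600 = 0.7256
Then V = β·F = 0.7256·393.7 = 285.7 mol/h and L = F − V = 108.0 mol/h.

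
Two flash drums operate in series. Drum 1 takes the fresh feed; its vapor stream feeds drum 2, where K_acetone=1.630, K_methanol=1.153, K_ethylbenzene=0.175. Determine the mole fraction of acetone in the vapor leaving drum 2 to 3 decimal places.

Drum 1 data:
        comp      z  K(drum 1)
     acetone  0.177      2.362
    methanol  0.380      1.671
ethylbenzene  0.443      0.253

y_acetone (drum 2) = 0.374

Drum 1:
Material balance + equilibrium reduce to Σ zᵢ(Kᵢ−1)/(1+ψ₁(Kᵢ−1)) = 0.
Check two-phase: ΣzᵢKᵢ = 1.165 > 1 and Σzᵢ/Kᵢ = 2.053 > 1, so g(0) = 0.165 > 0 and g(1) = -1.053 < 0.
Newton iteration, ψ₁⁰ = 0.52:
  ψ₁ = 0.520: g = -0.2110, g' = -0.867 → ψ₁ = 0.277
  ψ₁ = 0.277: g = -0.0271, g' = -0.688 → ψ₁ = 0.237
Converged at ψ₁ = 0.237.
Drum-1 compositions:
  acetone: x = 0.134, y = 0.316
  methanol: x = 0.328, y = 0.548
  ethylbenzene: x = 0.538, y = 0.136
Drum-2 feed = drum-1 vapor: z₂ = (0.3160, 0.5478, 0.1362).
Drum 2:
Rachford–Rice: g(ψ₂) = Σ zᵢ(Kᵢ−1)/(1+ψ₂(Kᵢ−1)) = 0.
g(0) = ΣzᵢKᵢ − 1 = 0.171 and g(1) = 1 − Σzᵢ/Kᵢ = -0.447, so a root lies in (0, 1).
Newton–Raphson from ψ₂ = 0.49:
  ψ₂ = 0.490: g = 0.0415, g' = -0.346 → ψ₂ = 0.610
  ψ₂ = 0.610: g = -0.0057, g' = -0.452 → ψ₂ = 0.597
Converged at ψ₂ = 0.597.
  acetone: x = 0.230, y = 0.374
  methanol: x = 0.502, y = 0.579
  ethylbenzene: x = 0.268, y = 0.047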